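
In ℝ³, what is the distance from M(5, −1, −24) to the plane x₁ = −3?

8

n = (1, 0, 0); n·P − (-3) = 8; |n| = 1; distance = 8/1 = 8.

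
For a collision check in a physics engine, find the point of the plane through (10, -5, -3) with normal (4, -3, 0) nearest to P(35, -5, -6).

n = (4, -3, 0), |n|² = 25, and n·P − 55 = 100.
t = 100/25 = 4, so the foot is P − t·n = (35, -5, -6) − 4·(4, -3, 0) = (19, 7, -6).

(19, 7, -6)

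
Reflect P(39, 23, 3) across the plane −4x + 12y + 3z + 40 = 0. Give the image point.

n = (−4, 12, 3), |n|² = 169, n·P − (-40) = 169, so t = 169/169 = 1.
Foot F = P − 1·n = (43, 11, 0); the reflection is 2F − P = (47, −1, −3).

(47, -1, -3)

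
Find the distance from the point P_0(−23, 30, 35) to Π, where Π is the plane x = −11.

12

n = (1, 0, 0); n·P − (-11) = -12; |n| = 1; distance = 12/1 = 12.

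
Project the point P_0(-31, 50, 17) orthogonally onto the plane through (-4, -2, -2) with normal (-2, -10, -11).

(-37, 20, -16)

n = (-2, -10, -11), |n|² = 225, and n·P_0 − 50 = -675.
t = -675/225 = -3, so the foot is P_0 − t·n = (-31, 50, 17) − (-3)·(-2, -10, -11) = (-37, 20, -16).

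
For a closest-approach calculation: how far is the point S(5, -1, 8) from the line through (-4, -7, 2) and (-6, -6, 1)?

3√11

A direction vector is d = (-2, 1, -1).
AP = (9, 6, 6); AP·d = -18, |AP|² = 153, |d|² = 6.
distance² = |AP|² − (AP·d)²/|d|² = 153 − 324/6 = 99, so the distance is 3√11.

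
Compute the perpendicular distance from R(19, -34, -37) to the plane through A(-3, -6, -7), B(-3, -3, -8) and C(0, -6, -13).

AB = (0, 3, -1) and AC = (3, 0, -6), so a normal is n = AB × AC = (-18, -3, -9).
d = |(-18)·19 + (-3)·(-34) + (-9)·(-37) − 135| / √(324 + 9 + 81) = |-42| / (3√46) = 14/√46.

7√46/23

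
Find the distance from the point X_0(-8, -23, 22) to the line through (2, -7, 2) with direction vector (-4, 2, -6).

Direction vector d = (-4, 2, -6).
AP = (-10, -16, 20), and AP × d = (56, -140, -84).
|AP × d|² = 29792 and |d|² = 56, so the distance is √(29792/56) = √532 = 2√133.

2√133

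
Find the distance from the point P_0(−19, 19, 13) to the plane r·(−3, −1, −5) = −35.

8/√35

Normal vector n = (−3, −1, −5), and n·(−19, 19, 13) − (−35) = 8.
|n| = √(9 + 1 + 25) = √35, so the distance is |8|/√35 = 8√35/35.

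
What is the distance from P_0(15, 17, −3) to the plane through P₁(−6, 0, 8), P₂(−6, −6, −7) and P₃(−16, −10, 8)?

P₁P₂ = (0, −6, −15) and P₁P₃ = (−10, −10, 0), so a normal is n = P₁P₂ × P₁P₃ = (−150, 150, −60).
Then n·(15, 17, −3) − 420 = 60.
|n| = √(22500 + 22500 + 3600) = 90√6, so the distance is |60|/(90√6) = 2/(3√6).

√6/9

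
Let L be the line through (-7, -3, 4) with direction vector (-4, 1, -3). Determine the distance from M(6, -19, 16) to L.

3√17

Direction vector d = (-4, 1, -3).
AP = (13, -16, 12), and AP × d = (36, -9, -51).
|AP × d|² = 3978 and |d|² = 26, so the distance is √(3978/26) = √153 = 3√17.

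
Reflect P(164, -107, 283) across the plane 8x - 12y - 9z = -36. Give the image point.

n = (8, -12, -9), |n|² = 289, n·P − (-36) = 85, so t = 85/289 = 5/17.
Foot F = P − (5/17)·n = (2748/17, -1759/17, 4856/17); the reflection is 2F − P = (2708/17, -1699/17, 4901/17).

(2708/17, -1699/17, 4901/17)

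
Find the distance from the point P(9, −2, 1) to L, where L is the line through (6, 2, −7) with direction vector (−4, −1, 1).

Direction vector d = (−4, −1, 1).
AP = (3, −4, 8), and AP × d = (4, −35, −19).
|AP × d|² = 1602 and |d|² = 18, so the distance is √(1602/18) = √89.

√89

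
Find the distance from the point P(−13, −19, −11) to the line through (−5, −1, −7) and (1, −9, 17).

A direction vector is d = (6, −8, 24).
AP = (−8, −18, −4); AP·d = 0, |AP|² = 404, |d|² = 676.
distance² = |AP|² − (AP·d)²/|d|² = 404 − 0/676 = 404, so the distance is 2√101.

2√101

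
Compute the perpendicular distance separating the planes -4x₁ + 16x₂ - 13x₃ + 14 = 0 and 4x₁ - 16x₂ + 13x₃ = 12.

2/21

Divide the second equation by -1 to match normals: -4x₁ + 16x₂ - 13x₃ = -12.
With common normal n = (-4, 16, -13) (|n| = 21), the distance is |(-14) − (-12)|/|n| = 2/21.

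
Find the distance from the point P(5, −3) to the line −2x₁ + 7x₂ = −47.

16/√53

d = |(-2)·5 + 7·(-3) − (-47)| / √(4 + 49) = |16|/√53 = 16√53/53.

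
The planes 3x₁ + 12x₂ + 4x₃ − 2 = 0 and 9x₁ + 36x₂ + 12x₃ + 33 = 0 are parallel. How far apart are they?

1

Divide the second equation by 3 to match normals: 3x₁ + 12x₂ + 4x₃ = -11.
Both planes have normal n = (3, 12, 4), |n| = 13. Any point on the first plane is at distance |(-11) − 2|/|n| = 13/13 = 1 from the second.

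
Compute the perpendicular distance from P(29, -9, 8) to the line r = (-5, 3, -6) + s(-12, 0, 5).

Direction vector d = (-12, 0, 5).
AP = (34, -12, 14); AP·d = -338, |AP|² = 1496, |d|² = 169.
distance² = |AP|² − (AP·d)²/|d|² = 1496 − 114244/169 = 820, so the distance is 2√205.

2√205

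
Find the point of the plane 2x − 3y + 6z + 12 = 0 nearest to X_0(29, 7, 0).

The perpendicular from X_0 has direction n = (2, −3, 6): r = (29, 7, 0) + t(2, −3, 6).
Substitute into the plane: n·(X_0 + tn) = -12 gives 37 + 49t = -12, so t = -1.
Foot = (29, 7, 0) + (-1)·(2, −3, 6) = (27, 10, −6).

(27, 10, -6)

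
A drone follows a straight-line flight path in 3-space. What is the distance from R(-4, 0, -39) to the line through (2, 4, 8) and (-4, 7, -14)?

A direction vector is d = (-6, 3, -22).
AP = (-6, -4, -47); AP·d = 1058, |AP|² = 2261, |d|² = 529.
distance² = |AP|² − (AP·d)²/|d|² = 2261 − 1119364/529 = 145, so the distance is √145.

√145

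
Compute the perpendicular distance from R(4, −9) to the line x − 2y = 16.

The normal to the line is n = (1, −2) with |n| = √5.
|n·R − 16| = |22 − 16| = 6, so the distance is 6/√5.

6/√5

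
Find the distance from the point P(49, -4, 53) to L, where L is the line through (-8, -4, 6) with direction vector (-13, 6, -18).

Direction vector d = (-13, 6, -18).
AP = (57, 0, 47); AP·d = -1587, |AP|² = 5458, |d|² = 529.
distance² = |AP|² − (AP·d)²/|d|² = 5458 − 2518569/529 = 697, so the distance is √697.

√697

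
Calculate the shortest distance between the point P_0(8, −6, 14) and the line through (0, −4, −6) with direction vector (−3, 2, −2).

14

Direction vector d = (−3, 2, −2).
AP = (8, −2, 20); AP·d = -68, |AP|² = 468, |d|² = 17.
distance² = |AP|² − (AP·d)²/|d|² = 468 − 4624/17 = 196, so the distance is 14.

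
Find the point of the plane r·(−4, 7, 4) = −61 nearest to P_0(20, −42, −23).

(0, -7, -3)

n = (−4, 7, 4), |n|² = 81, and n·P_0 − (-61) = -405.
t = -405/81 = -5, so the foot is P_0 − t·n = (20, −42, −23) − (-5)·(−4, 7, 4) = (0, −7, −3).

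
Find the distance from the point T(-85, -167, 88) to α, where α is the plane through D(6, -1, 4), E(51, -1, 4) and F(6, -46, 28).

4

DE = (45, 0, 0) and DF = (0, -45, 24), so a normal is n = DE × DF = (0, -1080, -2025).
Then n·(-85, -167, 88) - (-7020) = 9180.
|n| = √(0 + 1166400 + 4100625) = 2295, so the distance is |9180|/2295 = 4.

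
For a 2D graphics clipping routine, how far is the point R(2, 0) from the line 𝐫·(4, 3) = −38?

The normal to the line is n = (4, 3) with |n| = 5.
|n·R − (-38)| = |8 − (-38)| = 46, so the distance is 46/5.

46/5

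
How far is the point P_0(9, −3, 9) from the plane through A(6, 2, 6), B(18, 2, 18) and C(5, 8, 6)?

5/√73

AB = (12, 0, 12) and AC = (−1, 6, 0), so a normal is n = AB × AC = (−72, −12, 72).
n = (−72, −12, 72); n·P − (-24) = 60; |n| = 12√73; distance = 60/(12√73) = 5/√73.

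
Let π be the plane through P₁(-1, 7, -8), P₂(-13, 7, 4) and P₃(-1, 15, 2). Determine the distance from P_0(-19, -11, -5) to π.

P₁P₂ = (-12, 0, 12) and P₁P₃ = (0, 8, 10), so a normal is n = P₁P₂ × P₁P₃ = (-96, 120, -96).
Then n·(-19, -11, -5) - 1704 = -720.
|n| = √(9216 + 14400 + 9216) = 24√57, so the distance is |-720|/(24√57) = 10√57/19.

10√57/19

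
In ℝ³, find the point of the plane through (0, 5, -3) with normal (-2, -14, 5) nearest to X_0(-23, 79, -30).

The perpendicular from X_0 has direction n = (-2, -14, 5): r = (-23, 79, -30) + μ(-2, -14, 5).
Substitute into the plane: n·(X_0 + μn) = -85 gives -1210 + 225μ = -85, so μ = 5.
Foot = (-23, 79, -30) + 5·(-2, -14, 5) = (-33, 9, -5).

(-33, 9, -5)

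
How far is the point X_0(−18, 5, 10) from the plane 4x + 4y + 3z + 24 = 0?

n = (4, 4, 3); n·P − (-24) = 2; |n| = √41; distance = 2/√41.

2√41/41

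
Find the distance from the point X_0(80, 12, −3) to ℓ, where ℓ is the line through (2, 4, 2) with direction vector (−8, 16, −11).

2√1433

Direction vector d = (−8, 16, −11).
AP = (78, 8, −5), and AP × d = (−8, 898, 1312).
|AP × d|² = 2527812 and |d|² = 441, so the distance is √(2527812/441) = √5732 = 2√1433.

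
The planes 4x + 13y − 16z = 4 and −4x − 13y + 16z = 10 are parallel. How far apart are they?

Divide the second equation by -1 to match normals: 4x + 13y − 16z = -10.
With common normal n = (4, 13, −16) (|n| = 21), the distance is |4 − (-10)|/|n| = 14/21 = 2/3.

2/3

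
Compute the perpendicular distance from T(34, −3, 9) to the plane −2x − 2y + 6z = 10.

9√11/11

d = |(-2)·34 + (-2)·(-3) + 6·9 − 10| / √(4 + 4 + 36) = |-18| / (2√11) = 9√11/11.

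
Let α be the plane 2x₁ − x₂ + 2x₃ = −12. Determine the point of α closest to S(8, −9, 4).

The perpendicular from S has direction n = (2, −1, 2): r = (8, −9, 4) + μ(2, −1, 2).
Substitute into the plane: n·(S + μn) = -12 gives 33 + 9μ = -12, so μ = -5.
Foot = (8, −9, 4) + (-5)·(2, −1, 2) = (−2, −4, −6).

(-2, -4, -6)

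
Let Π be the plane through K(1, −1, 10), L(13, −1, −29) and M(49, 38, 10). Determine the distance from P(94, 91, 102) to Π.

5

KL = (12, 0, −39) and KM = (48, 39, 0), so a normal is n = KL × KM = (1521, −1872, 468).
Then n·(94, 91, 102) − 8073 = 12285.
|n| = √(2313441 + 3504384 + 219024) = 2457, so the distance is |12285|/2457 = 5.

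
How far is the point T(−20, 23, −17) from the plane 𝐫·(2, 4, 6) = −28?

11/√14

n = (2, 4, 6); n·P − (-28) = -22; |n| = 2√14; distance = 22/(2√14) = 11√14/14.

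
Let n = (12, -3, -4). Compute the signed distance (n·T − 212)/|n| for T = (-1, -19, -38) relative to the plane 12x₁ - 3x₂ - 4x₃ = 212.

n·T − 212 = -15.
|n| = 13, so the signed distance is -15/13.

-15/13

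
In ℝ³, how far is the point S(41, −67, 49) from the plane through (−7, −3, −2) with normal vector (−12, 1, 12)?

The plane has equation n·(r − (−7, −3, −2)) = 0, i.e. n·r = 57.
d = |(-12)·41 + 1·(-67) + 12·49 − 57| / √(144 + 1 + 144) = |-28| / 17 = 28/17.

28/17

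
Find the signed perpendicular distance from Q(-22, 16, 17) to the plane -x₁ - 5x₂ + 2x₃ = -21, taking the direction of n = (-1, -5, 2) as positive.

n·Q − (-21) = -3.
|n| = √30, so the signed distance is -3/√30.

-3/√30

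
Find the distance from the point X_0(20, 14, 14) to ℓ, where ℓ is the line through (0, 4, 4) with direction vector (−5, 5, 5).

Direction vector d = (−5, 5, 5).
AP = (20, 10, 10); AP·d = 0, |AP|² = 600, |d|² = 75.
distance² = |AP|² − (AP·d)²/|d|² = 600 − 0/75 = 600, so the distance is 10√6.

10√6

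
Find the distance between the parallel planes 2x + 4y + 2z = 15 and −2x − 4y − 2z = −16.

√6/12

Divide the second equation by -1 to match normals: 2x + 4y + 2z = 16.
Both planes have normal n = (2, 4, 2), |n| = 2√6. Any point on the first plane is at distance |16 − 15|/|n| = 1/(2√6) = √6/12 from the second.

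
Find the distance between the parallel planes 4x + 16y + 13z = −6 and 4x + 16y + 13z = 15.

With common normal n = (4, 16, 13) (|n| = 21), the distance is |(-6) − 15|/|n| = 21/21 = 1.

1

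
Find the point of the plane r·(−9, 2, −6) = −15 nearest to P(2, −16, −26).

(11, -18, -20)

n = (−9, 2, −6), |n|² = 121, and n·P − (-15) = 121.
t = 121/121 = 1, so the foot is P − t·n = (2, −16, −26) − 1·(−9, 2, −6) = (11, −18, −20).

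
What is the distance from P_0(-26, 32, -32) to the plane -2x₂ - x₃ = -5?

n = (0, -2, -1); n·P − (-5) = -27; |n| = √5; distance = 27/√5 = 27√5/5.

27√5/5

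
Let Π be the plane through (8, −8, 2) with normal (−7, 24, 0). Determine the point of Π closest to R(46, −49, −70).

(32, -1, -70)

n = (−7, 24, 0), |n|² = 625, and n·R − (-248) = -1250.
t = -1250/625 = -2, so the foot is R − t·n = (46, −49, −70) − (-2)·(−7, 24, 0) = (32, −1, −70).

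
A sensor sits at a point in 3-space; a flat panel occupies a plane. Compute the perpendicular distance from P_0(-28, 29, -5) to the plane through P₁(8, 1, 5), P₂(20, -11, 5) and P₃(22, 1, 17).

2

P₁P₂ = (12, -12, 0) and P₁P₃ = (14, 0, 12), so a normal is n = P₁P₂ × P₁P₃ = (-144, -144, 168).
d = |(-144)·(-28) + (-144)·29 + 168·(-5) − (-456)| / √(20736 + 20736 + 28224) = |-528| / 264 = 2.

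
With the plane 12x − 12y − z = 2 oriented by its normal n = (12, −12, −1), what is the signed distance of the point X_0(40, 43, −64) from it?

26/17

n·X_0 − 2 = 26.
|n| = 17, so the signed distance is 26/17.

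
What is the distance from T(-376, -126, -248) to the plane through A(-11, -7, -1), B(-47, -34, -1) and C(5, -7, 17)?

7

AB = (-36, -27, 0) and AC = (16, 0, 18), so a normal is n = AB × AC = (-486, 648, 432).
d = |(-486)·(-376) + 648·(-126) + 432·(-248) − 378| / √(236196 + 419904 + 186624) = |-6426| / 918 = 7.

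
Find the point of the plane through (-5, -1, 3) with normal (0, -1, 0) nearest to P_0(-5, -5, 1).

(-5, -1, 1)

n = (0, -1, 0), |n|² = 1, and n·P_0 − 1 = 4.
t = 4/1 = 4, so the foot is P_0 − t·n = (-5, -5, 1) − 4·(0, -1, 0) = (-5, -1, 1).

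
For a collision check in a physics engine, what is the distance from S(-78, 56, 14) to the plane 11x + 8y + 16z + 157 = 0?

d = |11·(-78) + 8·56 + 16·14 − (-157)| / √(121 + 64 + 256) = |-29| / 21 = 29/21.

29/21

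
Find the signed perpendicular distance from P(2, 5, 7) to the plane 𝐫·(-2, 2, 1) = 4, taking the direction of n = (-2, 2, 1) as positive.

3

n·P − 4 = 9.
|n| = 3, so the signed distance is 9/3 = 3.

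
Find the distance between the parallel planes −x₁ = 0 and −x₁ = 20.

20

With common normal n = (−1, 0, 0) (|n| = 1), the distance is |0 − 20|/|n| = 20/1 = 20.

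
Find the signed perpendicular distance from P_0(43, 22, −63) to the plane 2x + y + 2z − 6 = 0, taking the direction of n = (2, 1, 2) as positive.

n·P_0 − 6 = -24.
|n| = 3, so the signed distance is -24/3 = -8.

-8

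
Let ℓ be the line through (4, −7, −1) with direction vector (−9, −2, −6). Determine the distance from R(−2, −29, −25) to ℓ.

Direction vector d = (−9, −2, −6).
AP = (−6, −22, −24); AP·d = 242, |AP|² = 1096, |d|² = 121.
distance² = |AP|² − (AP·d)²/|d|² = 1096 − 58564/121 = 612, so the distance is 6√17.

6√17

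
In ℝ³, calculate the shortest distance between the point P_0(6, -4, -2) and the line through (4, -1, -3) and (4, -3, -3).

√5

A direction vector is d = (0, -2, 0).
AP = (2, -3, 1), and AP × d = (2, 0, -4).
|AP × d|² = 20 and |d|² = 4, so the distance is √(20/4) = √5.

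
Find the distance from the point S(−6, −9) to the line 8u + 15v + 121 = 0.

62/17

The normal to the line is n = (8, 15) with |n| = 17.
|n·S − (-121)| = |-183 − (-121)| = 62, so the distance is 62/17.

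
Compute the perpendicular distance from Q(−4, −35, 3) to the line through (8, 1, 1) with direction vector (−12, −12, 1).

12√2

Direction vector d = (−12, −12, 1).
AP = (−12, −36, 2), and AP × d = (−12, −12, −288).
|AP × d|² = 83232 and |d|² = 289, so the distance is √(83232/289) = √288 = 12√2.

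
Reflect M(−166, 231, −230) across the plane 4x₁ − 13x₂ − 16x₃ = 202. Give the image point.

(-1138/7, 1539/7, -1706/7)

With n = (4, −13, −16), the signed offset is (n·M − 202)/|n|² = -189/441 = -3/7.
M' = M − 2t·n = (−166, 231, −230) − (-6/7)·(4, −13, −16) = (−1138/7, 1539/7, −1706/7).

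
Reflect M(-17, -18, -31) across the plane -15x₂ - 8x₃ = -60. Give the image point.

With n = (0, -15, -8), the signed offset is (n·M − (-60))/|n|² = 578/289 = 2.
M' = M − 2t·n = (-17, -18, -31) − 4·(0, -15, -8) = (-17, 42, 1).

(-17, 42, 1)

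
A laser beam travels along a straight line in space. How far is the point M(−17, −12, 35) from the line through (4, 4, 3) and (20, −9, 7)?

√1721

A direction vector is d = (16, −13, 4).
AP = (−21, −16, 32); AP·d = 0, |AP|² = 1721, |d|² = 441.
distance² = |AP|² − (AP·d)²/|d|² = 1721 − 0/441 = 1721, so the distance is √1721.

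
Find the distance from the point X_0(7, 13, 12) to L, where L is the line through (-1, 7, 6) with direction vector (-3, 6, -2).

2√34

Direction vector d = (-3, 6, -2).
AP = (8, 6, 6); AP·d = 0, |AP|² = 136, |d|² = 49.
distance² = |AP|² − (AP·d)²/|d|² = 136 − 0/49 = 136, so the distance is 2√34.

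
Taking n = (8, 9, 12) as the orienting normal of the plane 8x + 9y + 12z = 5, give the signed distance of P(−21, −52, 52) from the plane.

n·P − 5 = -17.
|n| = 17, so the signed distance is -17/17 = -1.

-1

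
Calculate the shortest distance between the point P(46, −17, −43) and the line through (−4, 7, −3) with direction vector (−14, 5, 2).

Direction vector d = (−14, 5, 2).
AP = (50, −24, −40); AP·d = -900, |AP|² = 4676, |d|² = 225.
distance² = |AP|² − (AP·d)²/|d|² = 4676 − 810000/225 = 1076, so the distance is 2√269.

2√269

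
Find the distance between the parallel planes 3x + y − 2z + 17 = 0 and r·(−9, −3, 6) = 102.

Divide the second equation by -3 to match normals: 3x + y − 2z = -34.
Both planes have normal n = (3, 1, −2), |n| = √14. Any point on the first plane is at distance |(-34) − (-17)|/|n| = 17/√14 = 17√14/14 from the second.

17/√14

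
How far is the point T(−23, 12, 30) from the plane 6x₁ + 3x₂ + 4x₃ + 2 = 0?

n = (6, 3, 4); n·P − (-2) = 20; |n| = √61; distance = 20/√61 = 20√61/61.

20√61/61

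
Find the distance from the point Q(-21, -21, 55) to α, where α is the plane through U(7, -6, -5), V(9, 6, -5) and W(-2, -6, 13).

27√46/46

UV = (2, 12, 0) and UW = (-9, 0, 18), so a normal is n = UV × UW = (216, -36, 108).
Then n·(-21, -21, 55) - 1188 = 972.
|n| = √(46656 + 1296 + 11664) = 36√46, so the distance is |972|/(36√46) = 27/√46.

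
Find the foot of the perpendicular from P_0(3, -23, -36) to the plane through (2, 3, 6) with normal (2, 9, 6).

(11, 13, -12)

The perpendicular from P_0 has direction n = (2, 9, 6): r = (3, -23, -36) + μ(2, 9, 6).
Substitute into the plane: n·(P_0 + μn) = 67 gives -417 + 121μ = 67, so μ = 4.
Foot = (3, -23, -36) + 4·(2, 9, 6) = (11, 13, -12).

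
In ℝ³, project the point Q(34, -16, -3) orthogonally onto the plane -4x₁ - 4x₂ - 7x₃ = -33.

(298/9, -152/9, -41/9)

The perpendicular from Q has direction n = (-4, -4, -7): r = (34, -16, -3) + λ(-4, -4, -7).
Substitute into the plane: n·(Q + λn) = -33 gives -51 + 81λ = -33, so λ = 2/9.
Foot = (34, -16, -3) + (2/9)·(-4, -4, -7) = (298/9, -152/9, -41/9).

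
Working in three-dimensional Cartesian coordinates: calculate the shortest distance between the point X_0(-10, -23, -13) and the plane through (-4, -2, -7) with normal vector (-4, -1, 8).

The plane has equation n·(r − (-4, -2, -7)) = 0, i.e. n·r = -38.
Then n·(-10, -23, -13) - (-38) = -3.
|n| = √(16 + 1 + 64) = 9, so the distance is |-3|/9 = 1/3.

1/3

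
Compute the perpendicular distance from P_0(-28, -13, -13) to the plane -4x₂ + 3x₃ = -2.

Normal vector n = (0, -4, 3), and n·(-28, -13, -13) - (-2) = 15.
|n| = √(0 + 16 + 9) = 5, so the distance is |15|/5 = 3.

3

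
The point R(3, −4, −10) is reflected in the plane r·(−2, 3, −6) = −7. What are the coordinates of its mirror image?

(7, -10, 2)

n = (−2, 3, −6), |n|² = 49, n·R − (-7) = 49, so t = 49/49 = 1.
Foot F = R − 1·n = (5, −7, −4); the reflection is 2F − R = (7, −10, 2).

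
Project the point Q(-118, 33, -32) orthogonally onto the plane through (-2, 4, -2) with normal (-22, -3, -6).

(-8, 48, -2)

n = (-22, -3, -6), |n|² = 529, and n·Q − 44 = 2645.
t = 2645/529 = 5, so the foot is Q − t·n = (-118, 33, -32) − 5·(-22, -3, -6) = (-8, 48, -2).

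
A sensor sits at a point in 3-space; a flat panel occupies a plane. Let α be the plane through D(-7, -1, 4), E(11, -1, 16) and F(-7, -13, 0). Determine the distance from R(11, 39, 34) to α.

DE = (18, 0, 12) and DF = (0, -12, -4), so a normal is n = DE × DF = (144, 72, -216).
d = |144·11 + 72·39 + (-216)·34 − (-1944)| / √(20736 + 5184 + 46656) = |-1008| / (72√14) = √14.

√14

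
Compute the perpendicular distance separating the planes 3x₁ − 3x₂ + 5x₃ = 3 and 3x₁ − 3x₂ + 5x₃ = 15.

12/√43

With common normal n = (3, −3, 5) (|n| = √43), the distance is |3 − 15|/|n| = 12/√43 = 12√43/43.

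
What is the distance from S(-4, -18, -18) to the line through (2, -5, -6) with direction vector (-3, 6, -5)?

Direction vector d = (-3, 6, -5).
AP = (-6, -13, -12); AP·d = 0, |AP|² = 349, |d|² = 70.
distance² = |AP|² − (AP·d)²/|d|² = 349 − 0/70 = 349, so the distance is √349.

√349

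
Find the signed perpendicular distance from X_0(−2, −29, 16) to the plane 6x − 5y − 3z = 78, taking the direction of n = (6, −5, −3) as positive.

7/√70

n·X_0 − 78 = 7.
|n| = √70, so the signed distance is 7/√70.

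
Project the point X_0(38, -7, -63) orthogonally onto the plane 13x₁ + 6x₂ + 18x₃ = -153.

n = (13, 6, 18), |n|² = 529, and n·X_0 − (-153) = -529.
t = -529/529 = -1, so the foot is X_0 − t·n = (38, -7, -63) − (-1)·(13, 6, 18) = (51, -1, -45).

(51, -1, -45)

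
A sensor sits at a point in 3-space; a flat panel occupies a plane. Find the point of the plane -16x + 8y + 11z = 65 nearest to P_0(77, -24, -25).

The perpendicular from P_0 has direction n = (-16, 8, 11): r = (77, -24, -25) + λ(-16, 8, 11).
Substitute into the plane: n·(P_0 + λn) = 65 gives -1699 + 441λ = 65, so λ = 4.
Foot = (77, -24, -25) + 4·(-16, 8, 11) = (13, 8, 19).

(13, 8, 19)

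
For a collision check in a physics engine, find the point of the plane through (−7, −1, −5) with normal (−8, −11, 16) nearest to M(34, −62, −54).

(26, -73, -38)

The perpendicular from M has direction n = (−8, −11, 16): r = (34, −62, −54) + μ(−8, −11, 16).
Substitute into the plane: n·(M + μn) = -13 gives -454 + 441μ = -13, so μ = 1.
Foot = (34, −62, −54) + 1·(−8, −11, 16) = (26, −73, −38).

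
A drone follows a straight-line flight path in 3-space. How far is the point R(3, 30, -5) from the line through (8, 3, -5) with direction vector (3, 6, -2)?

Direction vector d = (3, 6, -2).
AP = (-5, 27, 0), and AP × d = (-54, -10, -111).
|AP × d|² = 15337 and |d|² = 49, so the distance is √(15337/49) = √313.

√313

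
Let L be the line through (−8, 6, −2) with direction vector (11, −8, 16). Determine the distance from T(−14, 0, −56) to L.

Direction vector d = (11, −8, 16).
AP = (−6, −6, −54), and AP × d = (−528, −498, 114).
|AP × d|² = 539784 and |d|² = 441, so the distance is √(539784/441) = √1224 = 6√34.

6√34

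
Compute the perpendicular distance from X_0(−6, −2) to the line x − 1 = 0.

d = |1·(-6) + 0·(-2) − 1| / √(1 + 0) = |-7|/1 = 7.

7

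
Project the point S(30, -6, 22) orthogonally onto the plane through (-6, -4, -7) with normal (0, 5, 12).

The perpendicular from S has direction n = (0, 5, 12): r = (30, -6, 22) + λ(0, 5, 12).
Substitute into the plane: n·(S + λn) = -104 gives 234 + 169λ = -104, so λ = -2.
Foot = (30, -6, 22) + (-2)·(0, 5, 12) = (30, -16, -2).

(30, -16, -2)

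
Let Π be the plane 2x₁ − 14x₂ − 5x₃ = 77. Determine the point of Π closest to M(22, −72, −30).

(12, -2, -5)

The perpendicular from M has direction n = (2, −14, −5): r = (22, −72, −30) + μ(2, −14, −5).
Substitute into the plane: n·(M + μn) = 77 gives 1202 + 225μ = 77, so μ = -5.
Foot = (22, −72, −30) + (-5)·(2, −14, −5) = (12, −2, −5).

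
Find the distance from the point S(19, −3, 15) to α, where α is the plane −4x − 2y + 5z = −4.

3/√5

d = |(-4)·19 + (-2)·(-3) + 5·15 − (-4)| / √(16 + 4 + 25) = |9| / (3√5) = 3√5/5.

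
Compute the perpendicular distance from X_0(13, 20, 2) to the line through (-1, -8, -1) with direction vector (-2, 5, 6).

27

Direction vector d = (-2, 5, 6).
AP = (14, 28, 3); AP·d = 130, |AP|² = 989, |d|² = 65.
distance² = |AP|² − (AP·d)²/|d|² = 989 − 16900/65 = 729, so the distance is 27.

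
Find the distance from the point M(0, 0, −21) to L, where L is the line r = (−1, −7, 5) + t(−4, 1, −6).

√249

Direction vector d = (−4, 1, −6).
AP = (1, 7, −26); AP·d = 159, |AP|² = 726, |d|² = 53.
distance² = |AP|² − (AP·d)²/|d|² = 726 − 25281/53 = 249, so the distance is √249.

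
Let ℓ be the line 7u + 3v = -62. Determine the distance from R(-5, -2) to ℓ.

21√58/58

d = |7·(-5) + 3·(-2) − (-62)| / √(49 + 9) = |21|/√58 = 21√58/58.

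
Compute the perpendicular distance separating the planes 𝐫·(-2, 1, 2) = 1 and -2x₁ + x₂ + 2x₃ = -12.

13/3

Both planes have normal n = (-2, 1, 2), |n| = 3. Any point on the first plane is at distance |(-12) − 1|/|n| = 13/3 from the second.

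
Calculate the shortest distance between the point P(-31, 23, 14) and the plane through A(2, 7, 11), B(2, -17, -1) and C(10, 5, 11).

7/9

AB = (0, -24, -12) and AC = (8, -2, 0), so a normal is n = AB × AC = (-24, -96, 192).
d = |(-24)·(-31) + (-96)·23 + 192·14 − 1392| / √(576 + 9216 + 36864) = |-168| / 216 = 7/9.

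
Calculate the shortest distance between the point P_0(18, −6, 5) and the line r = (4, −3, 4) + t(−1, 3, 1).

Direction vector d = (−1, 3, 1).
AP = (14, −3, 1); AP·d = -22, |AP|² = 206, |d|² = 11.
distance² = |AP|² − (AP·d)²/|d|² = 206 − 484/11 = 162, so the distance is 9√2.

9√2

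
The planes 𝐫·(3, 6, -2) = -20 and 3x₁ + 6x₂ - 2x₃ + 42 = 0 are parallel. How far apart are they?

22/7

With common normal n = (3, 6, -2) (|n| = 7), the distance is |(-20) − (-42)|/|n| = 22/7.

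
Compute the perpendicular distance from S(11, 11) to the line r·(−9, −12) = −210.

7/5

d = |(-9)·11 + (-12)·11 − (-210)| / √(81 + 144) = |-21|/15 = 7/5.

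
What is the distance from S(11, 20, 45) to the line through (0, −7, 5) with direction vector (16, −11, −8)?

Direction vector d = (16, −11, −8).
AP = (11, 27, 40), and AP × d = (224, 728, −553).
|AP × d|² = 885969 and |d|² = 441, so the distance is √(885969/441) = √2009 = 7√41.

7√41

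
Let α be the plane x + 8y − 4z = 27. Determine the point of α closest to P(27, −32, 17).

(31, 0, 1)

The perpendicular from P has direction n = (1, 8, −4): r = (27, −32, 17) + λ(1, 8, −4).
Substitute into the plane: n·(P + λn) = 27 gives -297 + 81λ = 27, so λ = 4.
Foot = (27, −32, 17) + 4·(1, 8, −4) = (31, 0, 1).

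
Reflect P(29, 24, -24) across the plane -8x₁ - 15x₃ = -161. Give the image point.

n = (-8, 0, -15), |n|² = 289, n·P − (-161) = 289, so t = 289/289 = 1.
Foot F = P − 1·n = (37, 24, -9); the reflection is 2F − P = (45, 24, 6).

(45, 24, 6)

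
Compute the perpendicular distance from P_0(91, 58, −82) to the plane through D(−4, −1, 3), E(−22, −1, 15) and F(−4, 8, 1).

DE = (−18, 0, 12) and DF = (0, 9, −2), so a normal is n = DE × DF = (−108, −36, −162).
Then n·(91, 58, −82) − (−18) = 1386.
|n| = √(11664 + 1296 + 26244) = 198, so the distance is |1386|/198 = 7.

7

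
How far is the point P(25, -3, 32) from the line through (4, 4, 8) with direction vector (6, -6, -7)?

√1066

Direction vector d = (6, -6, -7).
AP = (21, -7, 24); AP·d = 0, |AP|² = 1066, |d|² = 121.
distance² = |AP|² − (AP·d)²/|d|² = 1066 − 0/121 = 1066, so the distance is √1066.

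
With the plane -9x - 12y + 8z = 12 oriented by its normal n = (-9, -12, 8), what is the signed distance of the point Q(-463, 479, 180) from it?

-9

n·Q − 12 = -153.
|n| = 17, so the signed distance is -153/17 = -9.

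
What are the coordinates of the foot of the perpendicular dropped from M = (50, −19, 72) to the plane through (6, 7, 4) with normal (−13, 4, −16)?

n = (−13, 4, −16), |n|² = 441, and n·M − (-114) = -1764.
t = -1764/441 = -4, so the foot is M − t·n = (50, −19, 72) − (-4)·(−13, 4, −16) = (−2, −3, 8).

(-2, -3, 8)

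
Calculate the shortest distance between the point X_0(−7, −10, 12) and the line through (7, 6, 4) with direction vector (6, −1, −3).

2√83

Direction vector d = (6, −1, −3).
AP = (−14, −16, 8); AP·d = -92, |AP|² = 516, |d|² = 46.
distance² = |AP|² − (AP·d)²/|d|² = 516 − 8464/46 = 332, so the distance is 2√83.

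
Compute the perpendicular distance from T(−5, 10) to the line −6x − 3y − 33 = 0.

d = |(-6)·(-5) + (-3)·10 − 33| / √(36 + 9) = |-33|/(3√5) = 11√5/5.

11/√5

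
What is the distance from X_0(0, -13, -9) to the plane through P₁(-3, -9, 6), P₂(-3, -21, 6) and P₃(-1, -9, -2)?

P₁P₂ = (0, -12, 0) and P₁P₃ = (2, 0, -8), so a normal is n = P₁P₂ × P₁P₃ = (96, 0, 24).
n = (96, 0, 24); n·P − (-144) = -72; |n| = 24√17; distance = 72/(24√17) = 3/√17.

3√17/17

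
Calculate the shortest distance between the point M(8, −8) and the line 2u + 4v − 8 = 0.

12/√5

d = |2·8 + 4·(-8) − 8| / √(4 + 16) = |-24|/(2√5) = 12√5/5.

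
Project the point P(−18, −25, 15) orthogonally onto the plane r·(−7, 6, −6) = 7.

(-25, -19, 9)

The perpendicular from P has direction n = (−7, 6, −6): r = (−18, −25, 15) + t(−7, 6, −6).
Substitute into the plane: n·(P + tn) = 7 gives -114 + 121t = 7, so t = 1.
Foot = (−18, −25, 15) + 1·(−7, 6, −6) = (−25, −19, 9).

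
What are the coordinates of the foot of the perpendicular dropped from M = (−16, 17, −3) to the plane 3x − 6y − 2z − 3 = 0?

(-7, -1, -9)

The perpendicular from M has direction n = (3, −6, −2): r = (−16, 17, −3) + t(3, −6, −2).
Substitute into the plane: n·(M + tn) = 3 gives -144 + 49t = 3, so t = 3.
Foot = (−16, 17, −3) + 3·(3, −6, −2) = (−7, −1, −9).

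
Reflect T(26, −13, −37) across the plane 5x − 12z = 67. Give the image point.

(-4, -13, 35)

n = (5, 0, −12), |n|² = 169, n·T − 67 = 507, so t = 507/169 = 3.
Foot F = T − 3·n = (11, −13, −1); the reflection is 2F − T = (−4, −13, 35).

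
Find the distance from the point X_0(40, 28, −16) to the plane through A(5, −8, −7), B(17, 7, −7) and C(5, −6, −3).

13/(3√5)

AB = (12, 15, 0) and AC = (0, 2, 4), so a normal is n = AB × AC = (60, −48, 24).
n = (60, −48, 24); n·P − 516 = 156; |n| = 36√5; distance = 156/(36√5) = 13√5/15.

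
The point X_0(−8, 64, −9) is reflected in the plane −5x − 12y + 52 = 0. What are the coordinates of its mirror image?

n = (−5, −12, 0), |n|² = 169, n·X_0 − (-52) = -676, so t = -676/169 = -4.
Foot F = X_0 − (-4)·n = (−28, 16, −9); the reflection is 2F − X_0 = (−48, −32, −9).

(-48, -32, -9)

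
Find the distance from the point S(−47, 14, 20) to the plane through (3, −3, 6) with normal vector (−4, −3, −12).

The plane has equation n·(r − (3, −3, 6)) = 0, i.e. n·r = -75.
d = |(-4)·(-47) + (-3)·14 + (-12)·20 − (-75)| / √(16 + 9 + 144) = |-19| / 13 = 19/13.

19/13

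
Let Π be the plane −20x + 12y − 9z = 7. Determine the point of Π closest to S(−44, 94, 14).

n = (−20, 12, −9), |n|² = 625, and n·S − 7 = 1875.
t = 1875/625 = 3, so the foot is S − t·n = (−44, 94, 14) − 3·(−20, 12, −9) = (16, 58, 41).

(16, 58, 41)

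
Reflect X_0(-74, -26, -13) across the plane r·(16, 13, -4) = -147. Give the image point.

n = (16, 13, -4), |n|² = 441, n·X_0 − (-147) = -1323, so t = -1323/441 = -3.
Foot F = X_0 − (-3)·n = (-26, 13, -25); the reflection is 2F − X_0 = (22, 52, -37).

(22, 52, -37)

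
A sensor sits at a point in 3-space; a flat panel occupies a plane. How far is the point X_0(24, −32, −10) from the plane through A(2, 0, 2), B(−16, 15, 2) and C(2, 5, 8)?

11√86/43

AB = (−18, 15, 0) and AC = (0, 5, 6), so a normal is n = AB × AC = (90, 108, −90).
n = (90, 108, −90); n·P − 0 = -396; |n| = 18√86; distance = 396/(18√86) = 11√86/43.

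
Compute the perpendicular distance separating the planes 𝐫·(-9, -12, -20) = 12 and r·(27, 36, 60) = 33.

23/25

Divide the second equation by -3 to match normals: -9x₁ - 12x₂ - 20x₃ = -11.
Both planes have normal n = (-9, -12, -20), |n| = 25. Any point on the first plane is at distance |(-11) − 12|/|n| = 23/25 from the second.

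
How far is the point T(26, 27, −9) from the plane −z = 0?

n = (0, 0, −1); n·P − 0 = 9; |n| = 1; distance = 9/1 = 9.

9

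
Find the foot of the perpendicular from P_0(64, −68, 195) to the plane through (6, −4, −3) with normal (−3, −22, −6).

The perpendicular from P_0 has direction n = (−3, −22, −6): r = (64, −68, 195) + μ(−3, −22, −6).
Substitute into the plane: n·(P_0 + μn) = 88 gives 134 + 529μ = 88, so μ = -2/23.
Foot = (64, −68, 195) + (-2/23)·(−3, −22, −6) = (1478/23, −1520/23, 4497/23).

(1478/23, -1520/23, 4497/23)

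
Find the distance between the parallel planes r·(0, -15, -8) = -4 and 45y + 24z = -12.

8/17

Divide the second equation by -3 to match normals: -15y - 8z = 4.
Both planes have normal n = (0, -15, -8), |n| = 17. Any point on the first plane is at distance |4 − (-4)|/|n| = 8/17 from the second.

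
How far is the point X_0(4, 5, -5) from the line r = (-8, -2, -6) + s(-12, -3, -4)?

Direction vector d = (-12, -3, -4).
AP = (12, 7, 1); AP·d = -169, |AP|² = 194, |d|² = 169.
distance² = |AP|² − (AP·d)²/|d|² = 194 − 28561/169 = 25, so the distance is 5.

5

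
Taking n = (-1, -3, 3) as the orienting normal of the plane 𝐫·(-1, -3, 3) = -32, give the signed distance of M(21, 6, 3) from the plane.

n·M − (-32) = 2.
|n| = √19, so the signed distance is 2√19/19.

2√19/19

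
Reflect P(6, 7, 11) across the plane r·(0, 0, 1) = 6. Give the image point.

n = (0, 0, 1), |n|² = 1, n·P − 6 = 5, so t = 5/1 = 5.
Foot F = P − 5·n = (6, 7, 6); the reflection is 2F − P = (6, 7, 1).

(6, 7, 1)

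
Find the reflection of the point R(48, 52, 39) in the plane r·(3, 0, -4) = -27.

n = (3, 0, -4), |n|² = 25, n·R − (-27) = 15, so t = 15/25 = 3/5.
Foot F = R − (3/5)·n = (231/5, 52, 207/5); the reflection is 2F − R = (222/5, 52, 219/5).

(222/5, 52, 219/5)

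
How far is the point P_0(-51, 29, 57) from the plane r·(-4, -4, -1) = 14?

n = (-4, -4, -1); n·P − 14 = 17; |n| = √33; distance = 17/√33.

17/√33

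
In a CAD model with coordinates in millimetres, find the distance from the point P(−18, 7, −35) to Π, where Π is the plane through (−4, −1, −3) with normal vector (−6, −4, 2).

6/√14

The plane has equation n·(r − (−4, −1, −3)) = 0, i.e. n·r = 22.
n = (−6, −4, 2); n·P − 22 = -12; |n| = 2√14; distance = 12/(2√14) = 6/√14.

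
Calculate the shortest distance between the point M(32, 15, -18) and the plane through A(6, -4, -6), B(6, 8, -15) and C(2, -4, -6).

AB = (0, 12, -9) and AC = (-4, 0, 0), so a normal is n = AB × AC = (0, 36, 48).
Then n·(32, 15, -18) - (-432) = 108.
|n| = √(0 + 1296 + 2304) = 60, so the distance is |108|/60 = 9/5.

9/5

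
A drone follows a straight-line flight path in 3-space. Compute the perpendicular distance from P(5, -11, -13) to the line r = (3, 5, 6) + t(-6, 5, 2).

Direction vector d = (-6, 5, 2).
AP = (2, -16, -19), and AP × d = (63, 110, -86).
|AP × d|² = 23465 and |d|² = 65, so the distance is √(23465/65) = √361 = 19.

19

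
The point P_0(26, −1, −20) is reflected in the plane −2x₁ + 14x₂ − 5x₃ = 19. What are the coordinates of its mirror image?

n = (−2, 14, −5), |n|² = 225, n·P_0 − 19 = 15, so t = 15/225 = 1/15.
Foot F = P_0 − (1/15)·n = (392/15, −29/15, −59/3); the reflection is 2F − P_0 = (394/15, −43/15, −58/3).

(394/15, -43/15, -58/3)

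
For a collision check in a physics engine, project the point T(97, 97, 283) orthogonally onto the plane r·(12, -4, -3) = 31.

n = (12, -4, -3), |n|² = 169, and n·T − 31 = -104.
t = -104/169 = -8/13, so the foot is T − t·n = (97, 97, 283) − (-8/13)·(12, -4, -3) = (1357/13, 1229/13, 3655/13).

(1357/13, 1229/13, 3655/13)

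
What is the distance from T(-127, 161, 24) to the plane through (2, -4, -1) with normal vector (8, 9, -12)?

The plane has equation n·(r − (2, -4, -1)) = 0, i.e. n·r = -8.
Then n·(-127, 161, 24) - (-8) = 153.
|n| = √(64 + 81 + 144) = 17, so the distance is |153|/17 = 9.

9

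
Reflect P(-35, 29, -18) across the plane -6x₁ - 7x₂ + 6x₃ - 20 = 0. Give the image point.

With n = (-6, -7, 6), the signed offset is (n·P − 20)/|n|² = -121/121 = -1.
P' = P − 2t·n = (-35, 29, -18) − (-2)·(-6, -7, 6) = (-47, 15, -6).

(-47, 15, -6)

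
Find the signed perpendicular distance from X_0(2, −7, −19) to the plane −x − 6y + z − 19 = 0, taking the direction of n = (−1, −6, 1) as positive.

2/√38

n·X_0 − 19 = 2.
|n| = √38, so the signed distance is 2/√38.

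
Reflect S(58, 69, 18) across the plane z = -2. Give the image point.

(58, 69, -22)

With n = (0, 0, 1), the signed offset is (n·S − (-2))/|n|² = 20/1 = 20.
S' = S − 2t·n = (58, 69, 18) − 40·(0, 0, 1) = (58, 69, -22).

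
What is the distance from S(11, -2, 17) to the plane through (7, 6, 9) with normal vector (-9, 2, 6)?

4/11

The plane has equation n·(r − (7, 6, 9)) = 0, i.e. n·r = 3.
Then n·(11, -2, 17) - 3 = -4.
|n| = √(81 + 4 + 36) = 11, so the distance is |-4|/11 = 4/11.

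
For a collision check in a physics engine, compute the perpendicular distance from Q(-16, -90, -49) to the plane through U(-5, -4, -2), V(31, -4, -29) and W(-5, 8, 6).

UV = (36, 0, -27) and UW = (0, 12, 8), so a normal is n = UV × UW = (324, -288, 432).
n = (324, -288, 432); n·P − (-1332) = 900; |n| = 612; distance = 900/612 = 25/17.

25/17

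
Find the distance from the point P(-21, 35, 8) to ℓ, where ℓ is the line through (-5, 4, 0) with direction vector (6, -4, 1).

√433

Direction vector d = (6, -4, 1).
AP = (-16, 31, 8), and AP × d = (63, 64, -122).
|AP × d|² = 22949 and |d|² = 53, so the distance is √(22949/53) = √433.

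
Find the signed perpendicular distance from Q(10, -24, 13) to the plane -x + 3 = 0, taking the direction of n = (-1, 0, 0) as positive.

-7

n·Q − (-3) = -7.
|n| = 1, so the signed distance is -7/1 = -7.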